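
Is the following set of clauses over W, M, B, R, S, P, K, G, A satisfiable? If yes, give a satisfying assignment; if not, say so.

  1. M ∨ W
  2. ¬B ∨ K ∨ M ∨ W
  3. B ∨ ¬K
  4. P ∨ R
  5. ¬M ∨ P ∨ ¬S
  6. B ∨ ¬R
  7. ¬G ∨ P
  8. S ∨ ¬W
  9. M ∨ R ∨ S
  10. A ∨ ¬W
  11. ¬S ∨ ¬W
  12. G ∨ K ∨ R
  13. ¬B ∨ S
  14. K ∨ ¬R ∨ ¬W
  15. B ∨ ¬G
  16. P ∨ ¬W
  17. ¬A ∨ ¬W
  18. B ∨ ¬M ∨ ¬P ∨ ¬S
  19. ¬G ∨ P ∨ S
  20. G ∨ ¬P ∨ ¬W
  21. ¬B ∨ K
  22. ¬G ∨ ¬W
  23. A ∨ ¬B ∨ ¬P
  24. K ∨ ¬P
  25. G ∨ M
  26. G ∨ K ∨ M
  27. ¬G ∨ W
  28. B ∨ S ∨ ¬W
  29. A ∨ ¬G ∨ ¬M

Set W = False.
  then (M ∨ W) forces M = True.
  then (¬G ∨ W) forces G = False.
Try B = False:
  (B ∨ ¬K) forces K = False.
  (B ∨ ¬R) forces R = False.
  clause (G ∨ K ∨ R) is falsified — backtrack.
So B = True.
  then (¬B ∨ S) forces S = True.
  then (¬B ∨ K) forces K = True.
  then (¬M ∨ P ∨ ¬S) forces P = True.
  then (A ∨ ¬B ∨ ¬P) forces A = True.
Set R = True.
All clauses satisfied.

W: False, M: True, B: True, R: True, S: True, P: True, K: True, G: False, A: True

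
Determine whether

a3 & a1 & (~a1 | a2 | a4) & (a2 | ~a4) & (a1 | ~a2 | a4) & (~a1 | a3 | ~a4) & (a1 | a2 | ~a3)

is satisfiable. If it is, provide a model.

a1 = True; a2 = True; a3 = True; a4 = False

Unit clause (a3) forces a3 = True.
Unit clause (a1) forces a1 = True.
Try a2 = False:
  (~a1 | a2 | a4) forces a4 = True.
  clause (a2 | ~a4) is falsified — backtrack.
So a2 = True.
Set a4 = False.
Check each clause:
  (a3): a3 holds.
  (a1): a1 holds.
  (~a1 | a2 | a4): a2 holds.
  (a2 | ~a4): a2 holds.
  (a1 | ~a2 | a4): a1 holds.
  (~a1 | a3 | ~a4): a3 holds.
  (a1 | a2 | ~a3): a1 holds.
All clauses satisfied.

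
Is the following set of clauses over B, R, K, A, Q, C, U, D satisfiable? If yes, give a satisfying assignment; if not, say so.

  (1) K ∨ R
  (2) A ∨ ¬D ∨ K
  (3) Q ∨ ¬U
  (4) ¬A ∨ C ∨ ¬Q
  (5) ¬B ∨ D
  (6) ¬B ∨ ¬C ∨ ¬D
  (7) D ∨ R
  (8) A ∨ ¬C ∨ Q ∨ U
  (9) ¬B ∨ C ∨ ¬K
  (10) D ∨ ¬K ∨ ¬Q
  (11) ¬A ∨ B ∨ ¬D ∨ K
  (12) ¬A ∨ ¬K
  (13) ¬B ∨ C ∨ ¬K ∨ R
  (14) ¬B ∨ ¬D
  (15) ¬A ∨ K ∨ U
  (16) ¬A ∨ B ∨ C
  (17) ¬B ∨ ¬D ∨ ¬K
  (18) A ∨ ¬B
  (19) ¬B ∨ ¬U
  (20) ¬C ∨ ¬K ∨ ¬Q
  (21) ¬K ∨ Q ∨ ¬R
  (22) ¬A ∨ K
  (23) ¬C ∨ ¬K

Try B = True:
  (¬B ∨ D) forces D = True.
  clause (¬B ∨ ¬D) is falsified — backtrack.
So B = False.
Set R = True.
Set K = True.
  then (¬A ∨ ¬K) forces A = False.
  then (¬K ∨ Q ∨ ¬R) forces Q = True.
  then (¬C ∨ ¬K) forces C = False.
  then (D ∨ ¬K ∨ ¬Q) forces D = True.
Set U = False.
All clauses satisfied.

B: False; R: True; K: True; A: False; Q: True; C: False; U: False; D: True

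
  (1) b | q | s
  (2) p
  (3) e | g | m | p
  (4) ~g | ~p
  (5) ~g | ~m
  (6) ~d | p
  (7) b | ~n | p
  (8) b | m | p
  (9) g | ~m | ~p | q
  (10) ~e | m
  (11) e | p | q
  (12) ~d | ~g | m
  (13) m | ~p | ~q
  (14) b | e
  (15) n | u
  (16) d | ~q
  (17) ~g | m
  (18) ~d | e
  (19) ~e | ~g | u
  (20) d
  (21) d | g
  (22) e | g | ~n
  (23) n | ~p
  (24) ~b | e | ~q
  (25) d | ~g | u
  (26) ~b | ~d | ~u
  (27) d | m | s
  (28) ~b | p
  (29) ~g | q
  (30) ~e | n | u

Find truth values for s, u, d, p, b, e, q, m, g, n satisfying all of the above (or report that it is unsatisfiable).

s = True, u = False, d = True, p = True, b = False, e = True, q = True, m = True, g = False, n = True

Unit clause (p) forces p = True.
In (~g | ~p) only ~g is left, so g = False.
Unit clause (d) forces d = True.
In (n | ~p) only n is left, so n = True.
In (~d | e) only e is left, so e = True.
In (~e | m) only m is left, so m = True.
In (g | ~m | ~p | q) only q is left, so q = True.
Set s = True.
Set u = False.
Set b = False.
All clauses satisfied.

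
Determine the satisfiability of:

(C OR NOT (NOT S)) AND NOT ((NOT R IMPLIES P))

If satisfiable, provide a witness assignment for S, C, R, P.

S = True, C = False, R = False, P = False

  C OR NOT (NOT S) = True
    NOT (NOT S) = True
      NOT S = False
  NOT ((NOT R IMPLIES P)) = True
    NOT R IMPLIES P = False
      NOT R = True
Both conjuncts True, so the formula holds.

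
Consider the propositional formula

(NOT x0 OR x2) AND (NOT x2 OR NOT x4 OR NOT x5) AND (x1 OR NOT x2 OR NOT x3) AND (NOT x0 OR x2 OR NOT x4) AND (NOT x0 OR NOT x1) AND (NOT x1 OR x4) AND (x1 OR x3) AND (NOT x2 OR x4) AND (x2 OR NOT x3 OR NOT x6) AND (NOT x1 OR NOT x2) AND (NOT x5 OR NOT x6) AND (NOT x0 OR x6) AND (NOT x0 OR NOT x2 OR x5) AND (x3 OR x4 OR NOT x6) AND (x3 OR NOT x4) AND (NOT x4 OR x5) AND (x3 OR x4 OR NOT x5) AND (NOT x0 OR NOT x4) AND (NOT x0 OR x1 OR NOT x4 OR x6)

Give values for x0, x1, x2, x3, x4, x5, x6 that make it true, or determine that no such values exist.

x0: False, x1: False, x2: False, x3: True, x4: False, x5: True, x6: False

Set x0 = False.
Set x1 = False.
  then (x1 OR x3) forces x3 = True.
  then (x1 OR NOT x2 OR NOT x3) forces x2 = False.
  then (x2 OR NOT x3 OR NOT x6) forces x6 = False.
Set x4 = False.
Set x5 = True.
All clauses satisfied.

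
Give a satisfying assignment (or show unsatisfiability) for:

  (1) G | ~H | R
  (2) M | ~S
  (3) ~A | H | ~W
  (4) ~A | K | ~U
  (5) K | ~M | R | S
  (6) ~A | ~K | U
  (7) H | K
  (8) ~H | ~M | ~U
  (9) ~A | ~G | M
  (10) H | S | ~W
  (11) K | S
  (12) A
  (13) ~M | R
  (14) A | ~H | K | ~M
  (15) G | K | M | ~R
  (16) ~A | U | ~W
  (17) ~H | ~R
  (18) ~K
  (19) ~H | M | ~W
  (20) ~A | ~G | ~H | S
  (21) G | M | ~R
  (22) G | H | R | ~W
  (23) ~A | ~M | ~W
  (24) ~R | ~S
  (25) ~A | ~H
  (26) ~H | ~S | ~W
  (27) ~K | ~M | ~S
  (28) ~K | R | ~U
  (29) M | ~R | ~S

Case H = True:
  (A) forces A = True.
  Clause (~A | ~H) is falsified — contradiction.
Case H = False:
  (H | K) forces K = True.
  Clause (~K) is falsified — contradiction.
Both cases fail, so the formula is unsatisfiable.

The formula is unsatisfiable.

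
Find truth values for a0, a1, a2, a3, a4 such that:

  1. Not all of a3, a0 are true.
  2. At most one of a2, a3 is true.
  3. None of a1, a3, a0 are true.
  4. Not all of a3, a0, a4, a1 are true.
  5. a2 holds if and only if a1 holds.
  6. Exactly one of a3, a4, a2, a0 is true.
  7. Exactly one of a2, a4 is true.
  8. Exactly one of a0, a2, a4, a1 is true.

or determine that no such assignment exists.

a0 = False; a1 = False; a2 = False; a3 = False; a4 = True

  (1) {a3, a0}: 0/2 true — not all ✓
  (2) {a2, a3}: 0 true — at most one ✓
  (3) {a1, a3, a0}: 0 true — none ✓
  (4) {a3, a0, a4, a1}: 1/4 true — not all ✓
  (5) a2=F, a1=F — same ✓
  (6) {a3, a4, a2, a0}: 1 true — exactly one ✓
  (7) {a2, a4}: 1 true — exactly one ✓
  (8) {a0, a2, a4, a1}: 1 true — exactly one ✓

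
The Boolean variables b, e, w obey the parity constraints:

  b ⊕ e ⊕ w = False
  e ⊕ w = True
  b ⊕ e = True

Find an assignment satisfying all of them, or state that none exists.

b = True, e = False, w = True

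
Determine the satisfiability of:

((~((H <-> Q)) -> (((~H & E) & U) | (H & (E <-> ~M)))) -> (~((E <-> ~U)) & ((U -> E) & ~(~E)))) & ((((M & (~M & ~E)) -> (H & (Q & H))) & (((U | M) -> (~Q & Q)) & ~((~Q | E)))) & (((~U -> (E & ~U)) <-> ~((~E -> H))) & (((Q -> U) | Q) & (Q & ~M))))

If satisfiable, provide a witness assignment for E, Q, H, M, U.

No satisfying assignment exists.

Case E = True: the conjunct ~((~Q | E)) becomes ~((~Q | True)) = False.
Case E = False: the formula simplifies to ~((~((H <-> Q)) -> (H & M))) & ((((M & ~M) -> (H & (Q & H))) & (((U | M) -> (~Q & Q)) & ~(~Q))) & ((U <-> ~H) & (((Q -> U) | Q) & (Q & ~M)))).
  M = True: the conjunct ~M is False.
  M = False: simplifies to ~((H <-> Q)) & (((U -> (~Q & Q)) & ~(~Q)) & ((U <-> ~H) & (((Q -> U) | Q) & Q))).
    Q = True: simplifies to ~H & (~U & (U <-> ~H)).
      H = True: the conjunct ~H is False.
      H = False: simplifies to ~U & U.
        U = True: the conjunct ~U is False.
        U = False: the conjunct U is False.
    Q = False: the conjunct ~(~Q) becomes ~(~False) = False.
Both cases fail — unsatisfiable.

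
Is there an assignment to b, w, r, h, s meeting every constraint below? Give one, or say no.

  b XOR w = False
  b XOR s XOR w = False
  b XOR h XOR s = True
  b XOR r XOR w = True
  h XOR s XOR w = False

Adding constraints 1, 3, 5 mod 2: every variable appears an even number of times on the left, so the left side is 0.
But the right sides sum to 1 (mod 2). 0 ≠ 1 — the system is inconsistent.

No satisfying assignment exists.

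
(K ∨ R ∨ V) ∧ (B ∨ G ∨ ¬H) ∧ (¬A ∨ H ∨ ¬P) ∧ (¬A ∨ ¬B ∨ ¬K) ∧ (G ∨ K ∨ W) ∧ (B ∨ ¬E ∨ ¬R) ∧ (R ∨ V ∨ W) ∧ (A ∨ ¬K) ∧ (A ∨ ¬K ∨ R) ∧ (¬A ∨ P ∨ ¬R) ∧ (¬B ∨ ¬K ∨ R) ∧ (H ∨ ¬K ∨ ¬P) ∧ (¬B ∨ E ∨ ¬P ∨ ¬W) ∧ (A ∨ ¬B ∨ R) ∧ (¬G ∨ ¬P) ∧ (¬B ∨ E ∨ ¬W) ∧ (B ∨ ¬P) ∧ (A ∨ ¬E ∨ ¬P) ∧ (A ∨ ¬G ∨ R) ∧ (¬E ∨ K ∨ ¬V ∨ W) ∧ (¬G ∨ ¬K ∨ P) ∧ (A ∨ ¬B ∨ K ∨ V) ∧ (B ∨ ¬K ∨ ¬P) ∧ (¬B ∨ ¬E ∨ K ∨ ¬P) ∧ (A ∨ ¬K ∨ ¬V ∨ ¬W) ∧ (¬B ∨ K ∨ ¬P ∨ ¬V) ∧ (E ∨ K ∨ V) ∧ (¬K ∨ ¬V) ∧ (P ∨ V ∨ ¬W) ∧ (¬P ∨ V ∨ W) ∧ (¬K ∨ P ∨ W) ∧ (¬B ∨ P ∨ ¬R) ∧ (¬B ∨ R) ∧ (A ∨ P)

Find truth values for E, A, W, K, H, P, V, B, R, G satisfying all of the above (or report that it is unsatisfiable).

E: True; A: True; W: True; K: False; H: False; P: False; V: True; B: False; R: False; G: True

Set E = True.
Set A = True.
Set W = True.
Set K = False.
Set H = False.
  then (¬A ∨ H ∨ ¬P) forces P = False.
  then (¬A ∨ P ∨ ¬R) forces R = False.
  then (P ∨ V ∨ ¬W) forces V = True.
  then (¬B ∨ R) forces B = False.
Set G = True.
All clauses satisfied.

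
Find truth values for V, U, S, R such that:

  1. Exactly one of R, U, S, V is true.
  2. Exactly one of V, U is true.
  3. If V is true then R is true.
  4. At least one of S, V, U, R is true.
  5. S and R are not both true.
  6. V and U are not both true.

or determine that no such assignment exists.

V: False, U: True, S: False, R: False

  (1) {R, U, S, V}: 1 true — exactly one ✓
  (2) {V, U}: 1 true — exactly one ✓
  (3) V=F ⇒ R: vacuous ✓
  (4) {S, V, U, R}: 1 true — at least one ✓
  (5) S=F, R=F — not both ✓
  (6) V=F, U=T — not both ✓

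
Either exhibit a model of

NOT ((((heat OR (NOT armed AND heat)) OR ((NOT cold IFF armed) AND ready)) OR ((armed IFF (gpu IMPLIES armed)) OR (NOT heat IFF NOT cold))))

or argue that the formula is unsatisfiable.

cold = True, gpu = False, heat = False, armed = False, ready = False

  NOT ((((heat OR (NOT armed AND heat)) OR ((NOT cold IFF armed) AND ready)) OR ((armed IFF (gpu IMPLIES armed)) OR (NOT heat IFF NOT cold)))) = True
    ((heat OR (NOT armed AND heat)) OR ((NOT cold IFF armed) AND ready)) OR ((armed IFF (gpu IMPLIES armed)) OR (NOT heat IFF NOT cold)) = False
      (heat OR (NOT armed AND heat)) OR ((NOT cold IFF armed) AND ready) = False
        heat OR (NOT armed AND heat) = False
          NOT armed AND heat = False
            NOT armed = True
        (NOT cold IFF armed) AND ready = False
          NOT cold IFF armed = True
            NOT cold = False
      (armed IFF (gpu IMPLIES armed)) OR (NOT heat IFF NOT cold) = False
        armed IFF (gpu IMPLIES armed) = False
          gpu IMPLIES armed = True
        NOT heat IFF NOT cold = False
          NOT heat = True
          NOT cold = False
The formula evaluates to True.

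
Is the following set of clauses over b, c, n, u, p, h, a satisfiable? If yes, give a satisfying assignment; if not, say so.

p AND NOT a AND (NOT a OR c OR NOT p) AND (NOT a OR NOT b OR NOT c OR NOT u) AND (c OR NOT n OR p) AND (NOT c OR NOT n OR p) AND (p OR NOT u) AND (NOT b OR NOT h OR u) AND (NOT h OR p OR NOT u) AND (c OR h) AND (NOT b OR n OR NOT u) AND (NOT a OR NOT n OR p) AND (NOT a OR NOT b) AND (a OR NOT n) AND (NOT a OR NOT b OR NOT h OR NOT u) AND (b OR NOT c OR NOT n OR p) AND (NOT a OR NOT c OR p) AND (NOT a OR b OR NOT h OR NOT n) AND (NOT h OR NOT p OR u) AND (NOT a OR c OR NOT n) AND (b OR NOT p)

b: True, c: True, n: False, u: False, p: True, h: False, a: False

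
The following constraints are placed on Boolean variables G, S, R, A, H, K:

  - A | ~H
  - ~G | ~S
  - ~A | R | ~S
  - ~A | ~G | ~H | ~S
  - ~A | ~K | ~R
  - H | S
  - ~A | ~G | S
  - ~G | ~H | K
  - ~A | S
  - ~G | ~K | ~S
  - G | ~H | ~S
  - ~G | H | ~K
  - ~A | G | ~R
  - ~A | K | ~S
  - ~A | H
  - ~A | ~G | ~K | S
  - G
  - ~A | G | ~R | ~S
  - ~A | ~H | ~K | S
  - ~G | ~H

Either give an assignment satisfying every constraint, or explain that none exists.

Case G = True:
  (~G | ~S) forces S = False.
  (H | S) forces H = True.
  Clause (~G | ~H) is falsified — contradiction.
Case G = False:
  Clause (G) is falsified — contradiction.
Both cases fail, so the formula is unsatisfiable.

The formula is unsatisfiable.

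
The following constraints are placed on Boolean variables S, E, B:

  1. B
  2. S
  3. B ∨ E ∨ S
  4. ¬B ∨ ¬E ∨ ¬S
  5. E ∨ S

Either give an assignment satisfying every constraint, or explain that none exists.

S: True, E: False, B: True

Unit clause (B) forces B = True.
Unit clause (S) forces S = True.
In (¬B ∨ ¬E ∨ ¬S) only ¬E is left, so E = False.
Check each clause:
  (B): B holds.
  (S): S holds.
  (B ∨ E ∨ S): B holds.
  (¬B ∨ ¬E ∨ ¬S): ¬E holds.
  (E ∨ S): S holds.
All clauses satisfied.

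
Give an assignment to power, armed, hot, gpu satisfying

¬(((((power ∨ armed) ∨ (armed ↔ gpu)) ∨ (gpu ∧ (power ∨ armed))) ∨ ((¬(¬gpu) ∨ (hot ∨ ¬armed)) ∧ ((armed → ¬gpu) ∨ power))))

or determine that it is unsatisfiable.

Case armed = True: the formula becomes ¬((True ∨ ((¬(¬gpu) ∨ hot) ∧ (¬gpu ∨ power)))) = False.
Case armed = False: the formula becomes ¬((((power ∨ ¬gpu) ∨ (gpu ∧ power)) ∨ True)) = False.
Both cases fail — unsatisfiable.

UNSATISFIABLE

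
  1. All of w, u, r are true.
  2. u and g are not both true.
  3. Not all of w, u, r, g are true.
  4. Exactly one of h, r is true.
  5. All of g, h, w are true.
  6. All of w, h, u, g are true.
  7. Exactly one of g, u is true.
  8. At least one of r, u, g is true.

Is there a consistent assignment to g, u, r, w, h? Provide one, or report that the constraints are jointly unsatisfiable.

The formula is unsatisfiable.

Case g = True:
  (1) forces w = True.
  (1) forces u = True.
  Constraint (2) is violated (u=T, g=T) — contradiction.
Case g = False:
  Constraint (5) is violated (g=F) — contradiction.
Both cases fail — unsatisfiable.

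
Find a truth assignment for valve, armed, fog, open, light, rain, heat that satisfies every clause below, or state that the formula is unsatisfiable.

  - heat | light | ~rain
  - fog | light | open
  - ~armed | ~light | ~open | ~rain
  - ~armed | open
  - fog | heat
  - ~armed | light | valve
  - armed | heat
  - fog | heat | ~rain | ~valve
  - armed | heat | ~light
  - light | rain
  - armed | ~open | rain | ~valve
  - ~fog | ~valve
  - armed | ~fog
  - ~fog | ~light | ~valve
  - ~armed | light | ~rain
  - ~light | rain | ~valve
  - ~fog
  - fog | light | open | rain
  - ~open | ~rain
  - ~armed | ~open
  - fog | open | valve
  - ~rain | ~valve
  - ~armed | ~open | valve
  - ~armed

Unit clause (~fog) forces fog = False.
Unit clause (~armed) forces armed = False.
In (fog | heat) only heat is left, so heat = True.
Set valve = False.
  then (fog | open | valve) forces open = True.
  then (~open | ~rain) forces rain = False.
  then (light | rain) forces light = True.
All clauses satisfied.

valve: False, armed: False, fog: False, open: True, light: True, rain: False, heat: True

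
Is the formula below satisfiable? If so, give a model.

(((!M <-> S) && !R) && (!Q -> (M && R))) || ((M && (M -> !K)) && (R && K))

S: True; R: False; K: False; M: False; Q: True

  (((!M <-> S) && !R) && (!Q -> (M && R))) || ((M && (M -> !K)) && (R && K)) = True
    ((!M <-> S) && !R) && (!Q -> (M && R)) = True
      (!M <-> S) && !R = True
        !M <-> S = True
          !M = True
        !R = True
      !Q -> (M && R) = True
        !Q = False
        M && R = False
    (M && (M -> !K)) && (R && K) = False
      M && (M -> !K) = False
        M -> !K = True
          !K = True
      R && K = False
The formula evaluates to True.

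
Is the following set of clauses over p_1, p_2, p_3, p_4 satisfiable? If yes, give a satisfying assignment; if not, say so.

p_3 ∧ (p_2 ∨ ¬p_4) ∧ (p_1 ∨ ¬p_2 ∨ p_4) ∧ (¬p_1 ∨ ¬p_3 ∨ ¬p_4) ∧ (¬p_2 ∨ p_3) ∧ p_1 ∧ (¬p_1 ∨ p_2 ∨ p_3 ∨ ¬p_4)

p_1=T, p_2=T, p_3=T, p_4=F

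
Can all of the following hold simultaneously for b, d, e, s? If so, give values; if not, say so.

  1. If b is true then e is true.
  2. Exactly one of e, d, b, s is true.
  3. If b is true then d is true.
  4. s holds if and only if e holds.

b=F, d=T, e=F, s=F

  (1) b=F ⇒ e: vacuous ✓
  (2) {e, d, b, s}: 1 true — exactly one ✓
  (3) b=F ⇒ d: vacuous ✓
  (4) s=F, e=F — same ✓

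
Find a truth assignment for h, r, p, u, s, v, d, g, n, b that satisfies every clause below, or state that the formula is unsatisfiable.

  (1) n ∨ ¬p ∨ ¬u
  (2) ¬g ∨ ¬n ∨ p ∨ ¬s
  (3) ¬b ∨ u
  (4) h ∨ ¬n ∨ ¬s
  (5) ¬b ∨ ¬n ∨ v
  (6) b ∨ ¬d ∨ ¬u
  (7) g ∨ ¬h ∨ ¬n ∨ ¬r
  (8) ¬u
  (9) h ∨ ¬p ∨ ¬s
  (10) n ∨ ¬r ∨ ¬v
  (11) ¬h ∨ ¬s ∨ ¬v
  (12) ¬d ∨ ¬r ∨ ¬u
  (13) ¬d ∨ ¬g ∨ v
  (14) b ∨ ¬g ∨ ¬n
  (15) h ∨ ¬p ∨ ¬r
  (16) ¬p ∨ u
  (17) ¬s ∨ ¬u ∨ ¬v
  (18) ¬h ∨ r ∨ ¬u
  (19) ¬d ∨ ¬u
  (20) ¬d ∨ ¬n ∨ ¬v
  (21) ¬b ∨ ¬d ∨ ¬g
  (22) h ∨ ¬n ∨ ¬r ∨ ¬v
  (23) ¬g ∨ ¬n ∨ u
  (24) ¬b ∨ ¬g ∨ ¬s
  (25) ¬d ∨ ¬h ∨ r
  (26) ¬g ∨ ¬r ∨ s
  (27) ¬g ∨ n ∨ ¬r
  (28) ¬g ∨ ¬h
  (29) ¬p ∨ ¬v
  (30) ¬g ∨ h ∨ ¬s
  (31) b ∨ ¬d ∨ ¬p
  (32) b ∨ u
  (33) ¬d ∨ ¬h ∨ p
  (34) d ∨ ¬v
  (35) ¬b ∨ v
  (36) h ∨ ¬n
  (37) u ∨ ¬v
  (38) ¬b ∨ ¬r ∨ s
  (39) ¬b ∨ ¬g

Case u = True:
  Clause (¬u) is falsified — contradiction.
Case u = False:
  (¬b ∨ u) forces b = False.
  Clause (b ∨ u) is falsified — contradiction.
Both cases fail, so the formula is unsatisfiable.

Unsatisfiable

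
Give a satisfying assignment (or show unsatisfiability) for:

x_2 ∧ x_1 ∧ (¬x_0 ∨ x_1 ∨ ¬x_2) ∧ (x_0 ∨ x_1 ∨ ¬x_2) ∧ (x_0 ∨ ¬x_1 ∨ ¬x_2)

Unit clause (x_2) forces x_2 = True.
Unit clause (x_1) forces x_1 = True.
In (x_0 ∨ ¬x_1 ∨ ¬x_2) only x_0 is left, so x_0 = True.
All clauses satisfied.

x_0 = True, x_1 = True, x_2 = True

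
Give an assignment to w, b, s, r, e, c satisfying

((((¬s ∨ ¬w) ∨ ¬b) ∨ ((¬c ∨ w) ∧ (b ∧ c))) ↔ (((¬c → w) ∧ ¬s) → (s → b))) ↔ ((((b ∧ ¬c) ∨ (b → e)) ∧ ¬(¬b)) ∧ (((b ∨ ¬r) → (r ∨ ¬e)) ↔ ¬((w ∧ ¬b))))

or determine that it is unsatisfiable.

w=T; b=T; s=T; r=F; e=T; c=F

  ((((¬s ∨ ¬w) ∨ ¬b) ∨ ((¬c ∨ w) ∧ (b ∧ c))) ↔ (((¬c → w) ∧ ¬s) → (s → b))) ↔ ((((b ∧ ¬c) ∨ (b → e)) ∧ ¬(¬b)) ∧ (((b ∨ ¬r) → (r ∨ ¬e)) ↔ ¬((w ∧ ¬b)))) = True
    (((¬s ∨ ¬w) ∨ ¬b) ∨ ((¬c ∨ w) ∧ (b ∧ c))) ↔ (((¬c → w) ∧ ¬s) → (s → b)) = False
      ((¬s ∨ ¬w) ∨ ¬b) ∨ ((¬c ∨ w) ∧ (b ∧ c)) = False
        (¬s ∨ ¬w) ∨ ¬b = False
          ¬s ∨ ¬w = False
            ¬s = False
            ¬w = False
          ¬b = False
        (¬c ∨ w) ∧ (b ∧ c) = False
          ¬c ∨ w = True
            ¬c = True
          b ∧ c = False
      ((¬c → w) ∧ ¬s) → (s → b) = True
        (¬c → w) ∧ ¬s = False
          ¬c → w = True
            ¬c = True
          ¬s = False
        s → b = True
    (((b ∧ ¬c) ∨ (b → e)) ∧ ¬(¬b)) ∧ (((b ∨ ¬r) → (r ∨ ¬e)) ↔ ¬((w ∧ ¬b))) = False
      ((b ∧ ¬c) ∨ (b → e)) ∧ ¬(¬b) = True
        (b ∧ ¬c) ∨ (b → e) = True
          b ∧ ¬c = True
            ¬c = True
          b → e = True
        ¬(¬b) = True
          ¬b = False
      ((b ∨ ¬r) → (r ∨ ¬e)) ↔ ¬((w ∧ ¬b)) = False
        (b ∨ ¬r) → (r ∨ ¬e) = False
          b ∨ ¬r = True
            ¬r = True
          r ∨ ¬e = False
            ¬e = False
        ¬((w ∧ ¬b)) = True
          w ∧ ¬b = False
            ¬b = False
The formula evaluates to True.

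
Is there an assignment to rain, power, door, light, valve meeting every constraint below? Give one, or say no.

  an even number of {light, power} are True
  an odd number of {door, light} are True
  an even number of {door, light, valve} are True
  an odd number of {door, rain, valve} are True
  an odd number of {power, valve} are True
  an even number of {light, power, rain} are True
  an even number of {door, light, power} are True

Adding constraints 2, 4, 5, 6 mod 2: every variable appears an even number of times on the left, so the left side is 0.
But the right sides sum to 1 (mod 2). 0 ≠ 1 — the system is inconsistent.

Unsatisfiable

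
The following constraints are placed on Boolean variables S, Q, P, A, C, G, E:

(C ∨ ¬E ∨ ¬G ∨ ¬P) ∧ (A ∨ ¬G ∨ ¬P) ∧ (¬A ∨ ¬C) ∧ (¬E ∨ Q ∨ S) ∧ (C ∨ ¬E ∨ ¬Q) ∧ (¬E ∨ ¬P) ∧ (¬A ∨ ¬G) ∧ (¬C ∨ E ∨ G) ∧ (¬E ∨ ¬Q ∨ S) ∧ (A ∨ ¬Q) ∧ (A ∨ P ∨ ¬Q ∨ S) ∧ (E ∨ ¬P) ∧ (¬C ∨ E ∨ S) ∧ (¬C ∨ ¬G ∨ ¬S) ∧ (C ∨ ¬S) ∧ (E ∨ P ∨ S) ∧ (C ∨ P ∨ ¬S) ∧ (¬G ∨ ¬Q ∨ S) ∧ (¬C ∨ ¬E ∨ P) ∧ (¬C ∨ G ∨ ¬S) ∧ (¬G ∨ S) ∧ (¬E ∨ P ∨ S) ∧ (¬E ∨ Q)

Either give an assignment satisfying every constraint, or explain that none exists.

Unsatisfiable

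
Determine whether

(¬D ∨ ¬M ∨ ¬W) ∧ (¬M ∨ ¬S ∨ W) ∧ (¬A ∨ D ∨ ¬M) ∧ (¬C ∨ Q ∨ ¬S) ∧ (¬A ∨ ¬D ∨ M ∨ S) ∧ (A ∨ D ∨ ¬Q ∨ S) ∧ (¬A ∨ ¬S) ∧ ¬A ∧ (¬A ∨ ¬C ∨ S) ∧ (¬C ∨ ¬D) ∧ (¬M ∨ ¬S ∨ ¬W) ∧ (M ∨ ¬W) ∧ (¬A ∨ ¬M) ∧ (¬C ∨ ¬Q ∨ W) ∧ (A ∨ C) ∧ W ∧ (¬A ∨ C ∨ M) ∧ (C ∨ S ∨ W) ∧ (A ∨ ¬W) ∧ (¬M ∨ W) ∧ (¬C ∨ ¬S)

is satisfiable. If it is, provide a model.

UNSATISFIABLE

Case W = True:
  (¬A) forces A = False.
  Clause (A ∨ ¬W) is falsified — contradiction.
Case W = False:
  Clause (W) is falsified — contradiction.
Both cases fail, so the formula is unsatisfiable.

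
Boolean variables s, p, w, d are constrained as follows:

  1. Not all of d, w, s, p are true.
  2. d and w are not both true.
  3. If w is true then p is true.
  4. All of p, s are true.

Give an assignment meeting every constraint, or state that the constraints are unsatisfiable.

s = True; p = True; w = False; d = True

  (1) {d, w, s, p}: 3/4 true — not all ✓
  (2) d=T, w=F — not both ✓
  (3) w=F ⇒ p: vacuous ✓
  (4) {p, s}: all 2 true ✓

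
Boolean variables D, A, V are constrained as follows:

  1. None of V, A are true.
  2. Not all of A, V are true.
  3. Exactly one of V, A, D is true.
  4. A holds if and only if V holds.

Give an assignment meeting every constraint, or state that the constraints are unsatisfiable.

D=T, A=F, V=F

  (1) {V, A}: 0 true — none ✓
  (2) {A, V}: 0/2 true — not all ✓
  (3) {V, A, D}: 1 true — exactly one ✓
  (4) A=F, V=F — same ✓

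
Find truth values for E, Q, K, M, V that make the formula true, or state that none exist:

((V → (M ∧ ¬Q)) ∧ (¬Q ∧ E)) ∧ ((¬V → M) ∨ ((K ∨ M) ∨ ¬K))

E=T, Q=F, K=T, M=T, V=T

  (V → (M ∧ ¬Q)) ∧ (¬Q ∧ E) = True
    V → (M ∧ ¬Q) = True
      M ∧ ¬Q = True
        ¬Q = True
    ¬Q ∧ E = True
      ¬Q = True
  (¬V → M) ∨ ((K ∨ M) ∨ ¬K) = True
    ¬V → M = True
      ¬V = False
    (K ∨ M) ∨ ¬K = True
      K ∨ M = True
      ¬K = False
Both conjuncts True, so the formula holds.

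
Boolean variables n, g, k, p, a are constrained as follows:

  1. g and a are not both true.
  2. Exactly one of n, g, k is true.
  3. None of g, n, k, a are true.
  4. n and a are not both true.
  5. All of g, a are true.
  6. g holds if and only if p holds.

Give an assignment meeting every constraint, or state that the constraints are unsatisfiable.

Unsatisfiable

Case g = True:
  Constraint (3) is violated (g=T) — contradiction.
Case g = False:
  Constraint (5) is violated (g=F) — contradiction.
Both cases fail — unsatisfiable.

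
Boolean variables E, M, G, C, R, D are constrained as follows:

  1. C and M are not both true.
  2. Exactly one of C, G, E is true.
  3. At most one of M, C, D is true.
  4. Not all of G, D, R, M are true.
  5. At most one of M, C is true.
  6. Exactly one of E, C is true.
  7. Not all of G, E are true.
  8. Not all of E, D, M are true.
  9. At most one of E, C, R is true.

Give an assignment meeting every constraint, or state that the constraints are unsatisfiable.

E: True, M: False, G: False, C: False, R: False, D: True

  (1) C=F, M=F — not both ✓
  (2) {C, G, E}: 1 true — exactly one ✓
  (3) {M, C, D}: 1 true — at most one ✓
  (4) {G, D, R, M}: 1/4 true — not all ✓
  (5) {M, C}: 0 true — at most one ✓
  (6) {E, C}: 1 true — exactly one ✓
  (7) {G, E}: 1/2 true — not all ✓
  (8) {E, D, M}: 2/3 true — not all ✓
  (9) {E, C, R}: 1 true — at most one ✓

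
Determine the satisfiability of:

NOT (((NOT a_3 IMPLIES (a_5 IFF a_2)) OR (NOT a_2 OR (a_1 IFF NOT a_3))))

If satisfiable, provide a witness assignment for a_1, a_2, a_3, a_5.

a_1: False, a_2: True, a_3: False, a_5: False

  NOT (((NOT a_3 IMPLIES (a_5 IFF a_2)) OR (NOT a_2 OR (a_1 IFF NOT a_3)))) = True
    (NOT a_3 IMPLIES (a_5 IFF a_2)) OR (NOT a_2 OR (a_1 IFF NOT a_3)) = False
      NOT a_3 IMPLIES (a_5 IFF a_2) = False
        NOT a_3 = True
        a_5 IFF a_2 = False
      NOT a_2 OR (a_1 IFF NOT a_3) = False
        NOT a_2 = False
        a_1 IFF NOT a_3 = False
          NOT a_3 = True
The formula evaluates to True.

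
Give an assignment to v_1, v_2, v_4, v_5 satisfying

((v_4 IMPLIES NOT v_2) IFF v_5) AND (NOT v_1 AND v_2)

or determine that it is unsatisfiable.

v_1 = False; v_2 = True; v_4 = True; v_5 = False

  (v_4 IMPLIES NOT v_2) IFF v_5 = True
    v_4 IMPLIES NOT v_2 = False
      NOT v_2 = False
  NOT v_1 AND v_2 = True
    NOT v_1 = True
Both conjuncts True, so the formula holds.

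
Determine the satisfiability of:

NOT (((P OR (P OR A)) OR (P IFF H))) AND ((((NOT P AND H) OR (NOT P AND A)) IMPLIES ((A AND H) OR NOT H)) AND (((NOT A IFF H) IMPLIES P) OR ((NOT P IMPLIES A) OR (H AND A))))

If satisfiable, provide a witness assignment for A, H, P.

Case A = True: the conjunct NOT (((P OR (P OR A)) OR (P IFF H))) becomes NOT ((True OR (P IFF H))) = False.
Case A = False: the formula simplifies to NOT (((P OR P) OR (P IFF H))) AND (((NOT P AND H) IMPLIES NOT H) AND ((H IMPLIES P) OR P)).
  P = True: the conjunct NOT (((P OR P) OR (P IFF H))) becomes NOT ((True OR H)) = False.
  P = False: simplifies to NOT (NOT H) AND ((H IMPLIES NOT H) AND NOT H).
    H = True: the conjunct H IMPLIES NOT H becomes True IMPLIES NOT True = False.
    H = False: the conjunct NOT (NOT H) becomes NOT (NOT False) = False.
Both cases fail — unsatisfiable.

Unsatisfiable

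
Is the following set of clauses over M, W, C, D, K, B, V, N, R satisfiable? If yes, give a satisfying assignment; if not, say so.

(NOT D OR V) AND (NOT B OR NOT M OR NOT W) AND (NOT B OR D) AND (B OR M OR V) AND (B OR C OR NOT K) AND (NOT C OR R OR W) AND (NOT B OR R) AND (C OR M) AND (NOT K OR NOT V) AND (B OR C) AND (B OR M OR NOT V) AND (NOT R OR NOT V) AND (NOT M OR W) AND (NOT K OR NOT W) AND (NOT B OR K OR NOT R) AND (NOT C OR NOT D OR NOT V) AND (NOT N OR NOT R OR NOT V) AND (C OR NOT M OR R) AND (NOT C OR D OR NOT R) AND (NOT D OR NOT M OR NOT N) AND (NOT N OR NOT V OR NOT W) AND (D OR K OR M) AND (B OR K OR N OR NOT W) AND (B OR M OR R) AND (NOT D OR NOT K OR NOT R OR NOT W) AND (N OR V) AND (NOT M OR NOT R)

Set M = True.
  then (NOT M OR W) forces W = True.
  then (NOT K OR NOT W) forces K = False.
  then (NOT M OR NOT R) forces R = False.
  then (NOT B OR NOT M OR NOT W) forces B = False.
  then (B OR C) forces C = True.
  then (B OR K OR N OR NOT W) forces N = True.
  then (NOT D OR NOT M OR NOT N) forces D = False.
  then (NOT N OR NOT V OR NOT W) forces V = False.
All clauses satisfied.

M=T; W=T; C=T; D=F; K=F; B=F; V=F; N=T; R=F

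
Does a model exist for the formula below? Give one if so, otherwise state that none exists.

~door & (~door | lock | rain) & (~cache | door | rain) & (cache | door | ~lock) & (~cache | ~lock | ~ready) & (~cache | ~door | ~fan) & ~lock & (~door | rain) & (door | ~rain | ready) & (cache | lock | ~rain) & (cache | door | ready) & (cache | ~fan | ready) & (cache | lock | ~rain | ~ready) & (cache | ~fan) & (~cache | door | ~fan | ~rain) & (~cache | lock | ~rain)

Unit clause (~door) forces door = False.
Unit clause (~lock) forces lock = False.
Set cache = False.
  then (cache | lock | ~rain) forces rain = False.
  then (cache | door | ready) forces ready = True.
  then (cache | ~fan) forces fan = False.
All clauses satisfied.

cache=F; door=F; ready=T; lock=F; fan=F; rain=F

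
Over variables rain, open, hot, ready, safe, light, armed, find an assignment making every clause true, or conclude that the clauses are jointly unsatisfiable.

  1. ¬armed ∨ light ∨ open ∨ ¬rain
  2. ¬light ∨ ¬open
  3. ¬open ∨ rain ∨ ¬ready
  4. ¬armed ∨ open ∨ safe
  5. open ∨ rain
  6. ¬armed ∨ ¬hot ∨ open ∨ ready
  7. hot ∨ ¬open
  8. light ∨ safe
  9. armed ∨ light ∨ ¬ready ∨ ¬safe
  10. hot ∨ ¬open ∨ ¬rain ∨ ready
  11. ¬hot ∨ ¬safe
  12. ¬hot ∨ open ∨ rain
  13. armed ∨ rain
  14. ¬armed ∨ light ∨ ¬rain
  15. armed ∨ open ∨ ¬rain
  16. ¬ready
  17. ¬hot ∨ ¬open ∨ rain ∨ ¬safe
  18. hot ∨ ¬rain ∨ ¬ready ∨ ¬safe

rain = True, open = False, hot = False, ready = False, safe = True, light = True, armed = True

Unit clause (¬ready) forces ready = False.
Set rain = True.
Set open = False.
  then (armed ∨ open ∨ ¬rain) forces armed = True.
  then (¬armed ∨ light ∨ open ∨ ¬rain) forces light = True.
  then (¬armed ∨ open ∨ safe) forces safe = True.
  then (¬armed ∨ ¬hot ∨ open ∨ ready) forces hot = False.
All clauses satisfied.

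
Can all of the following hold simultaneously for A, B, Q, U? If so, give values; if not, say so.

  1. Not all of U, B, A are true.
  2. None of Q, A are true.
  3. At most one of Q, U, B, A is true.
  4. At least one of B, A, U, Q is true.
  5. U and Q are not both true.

A = False, B = False, Q = False, U = True

  (1) {U, B, A}: 1/3 true — not all ✓
  (2) {Q, A}: 0 true — none ✓
  (3) {Q, U, B, A}: 1 true — at most one ✓
  (4) {B, A, U, Q}: 1 true — at least one ✓
  (5) U=T, Q=F — not both ✓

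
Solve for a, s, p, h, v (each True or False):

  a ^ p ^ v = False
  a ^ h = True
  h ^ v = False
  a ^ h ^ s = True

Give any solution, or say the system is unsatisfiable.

a=T, s=F, p=T, h=F, v=F

a ^ p ^ v = T ^ T ^ F = False ✓
a ^ h = T ^ F = True ✓
h ^ v = F ^ F = False ✓
a ^ h ^ s = T ^ F ^ F = True ✓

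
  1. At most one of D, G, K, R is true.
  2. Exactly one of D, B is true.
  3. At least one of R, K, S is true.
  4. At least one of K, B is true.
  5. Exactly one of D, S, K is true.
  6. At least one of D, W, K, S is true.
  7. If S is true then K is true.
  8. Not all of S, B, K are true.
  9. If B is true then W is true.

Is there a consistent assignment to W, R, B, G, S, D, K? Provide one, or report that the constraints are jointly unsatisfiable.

W = True, R = False, B = True, G = False, S = False, D = False, K = True

  (1) {D, G, K, R}: 1 true — at most one ✓
  (2) {D, B}: 1 true — exactly one ✓
  (3) {R, K, S}: 1 true — at least one ✓
  (4) {K, B}: 2 true — at least one ✓
  (5) {D, S, K}: 1 true — exactly one ✓
  (6) {D, W, K, S}: 2 true — at least one ✓
  (7) S=F ⇒ K: vacuous ✓
  (8) {S, B, K}: 2/3 true — not all ✓
  (9) B=T ⇒ W: T ✓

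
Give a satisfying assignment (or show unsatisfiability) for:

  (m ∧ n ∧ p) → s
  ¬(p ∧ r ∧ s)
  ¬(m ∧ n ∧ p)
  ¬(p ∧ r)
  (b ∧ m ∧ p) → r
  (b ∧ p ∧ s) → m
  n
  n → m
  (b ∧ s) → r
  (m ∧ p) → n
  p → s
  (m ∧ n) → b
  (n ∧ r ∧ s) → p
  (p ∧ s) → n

Unit clause (n) forces n = True.
In (m ∨ ¬n) only m is left, so m = True.
In (b ∨ ¬m ∨ ¬n) only b is left, so b = True.
In (¬m ∨ ¬n ∨ ¬p) only ¬p is left, so p = False.
Set r = True.
  then (¬n ∨ p ∨ ¬r ∨ ¬s) forces s = False.
All clauses satisfied.

r: True, p: False, n: True, m: True, s: False, b: True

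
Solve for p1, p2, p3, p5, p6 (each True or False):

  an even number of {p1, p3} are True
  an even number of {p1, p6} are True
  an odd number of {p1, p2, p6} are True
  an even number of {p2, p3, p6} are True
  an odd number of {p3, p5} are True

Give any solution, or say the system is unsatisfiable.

Adding constraints 1, 3, 4 mod 2: every variable appears an even number of times on the left, so the left side is 0.
But the right sides sum to 1 (mod 2). 0 ≠ 1 — the system is inconsistent.

The formula is unsatisfiable.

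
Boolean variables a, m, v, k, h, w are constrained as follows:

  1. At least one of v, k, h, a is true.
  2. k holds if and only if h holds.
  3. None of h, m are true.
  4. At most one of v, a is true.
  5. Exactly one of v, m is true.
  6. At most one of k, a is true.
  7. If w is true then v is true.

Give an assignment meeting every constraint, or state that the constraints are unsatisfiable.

a = False; m = False; v = True; k = False; h = False; w = True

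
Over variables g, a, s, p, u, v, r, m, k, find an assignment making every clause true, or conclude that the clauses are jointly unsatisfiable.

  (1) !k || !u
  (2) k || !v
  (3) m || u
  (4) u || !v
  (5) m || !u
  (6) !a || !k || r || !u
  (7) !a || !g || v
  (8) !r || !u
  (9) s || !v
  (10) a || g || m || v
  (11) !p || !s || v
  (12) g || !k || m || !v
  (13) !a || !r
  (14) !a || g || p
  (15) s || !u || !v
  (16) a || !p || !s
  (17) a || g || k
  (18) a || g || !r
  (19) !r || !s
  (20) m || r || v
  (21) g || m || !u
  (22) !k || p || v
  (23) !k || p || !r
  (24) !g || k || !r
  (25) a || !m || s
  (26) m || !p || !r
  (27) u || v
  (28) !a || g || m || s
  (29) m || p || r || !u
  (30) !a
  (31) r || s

Unit clause (!a) forces a = False.
Try g = False:
  (a || g || k) forces k = True.
  (!k || !u) forces u = False.
  (m || u) forces m = True.
  (u || !v) forces v = False.
  clause (u || v) is falsified — backtrack.
So g = True.
Try s = False:
  (s || !v) forces v = False.
  (a || !m || s) forces m = False.
  (m || u) forces u = True.
  clause (m || !u) is falsified — backtrack.
So s = True.
  then (a || !p || !s) forces p = False.
  then (!r || !s) forces r = False.
Try u = False:
  (m || u) forces m = True.
  (u || !v) forces v = False.
  clause (u || v) is falsified — backtrack.
So u = True.
  then (!k || !u) forces k = False.
  then (k || !v) forces v = False.
  then (m || !u) forces m = True.
All clauses satisfied.

g: True, a: False, s: True, p: False, u: True, v: False, r: False, m: True, k: False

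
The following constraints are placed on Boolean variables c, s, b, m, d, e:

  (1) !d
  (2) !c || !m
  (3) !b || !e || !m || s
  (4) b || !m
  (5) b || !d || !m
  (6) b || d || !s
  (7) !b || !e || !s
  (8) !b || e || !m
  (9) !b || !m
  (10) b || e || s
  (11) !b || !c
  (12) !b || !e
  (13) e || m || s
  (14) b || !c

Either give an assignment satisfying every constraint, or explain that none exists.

Unit clause (!d) forces d = False.
Set c = False.
Set s = False.
Try b = True:
  (!b || !m) forces m = False.
  (!b || !e) forces e = False.
  clause (e || m || s) is falsified — backtrack.
So b = False.
  then (b || !m) forces m = False.
  then (b || e || s) forces e = True.
All clauses satisfied.

c = False; s = False; b = False; m = False; d = False; e = True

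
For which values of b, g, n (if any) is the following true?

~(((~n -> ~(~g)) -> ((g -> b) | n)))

b: False; g: True; n: False

  ~(((~n -> ~(~g)) -> ((g -> b) | n))) = True
    (~n -> ~(~g)) -> ((g -> b) | n) = False
      ~n -> ~(~g) = True
        ~n = True
        ~(~g) = True
          ~g = False
      (g -> b) | n = False
        g -> b = False
The formula evaluates to True.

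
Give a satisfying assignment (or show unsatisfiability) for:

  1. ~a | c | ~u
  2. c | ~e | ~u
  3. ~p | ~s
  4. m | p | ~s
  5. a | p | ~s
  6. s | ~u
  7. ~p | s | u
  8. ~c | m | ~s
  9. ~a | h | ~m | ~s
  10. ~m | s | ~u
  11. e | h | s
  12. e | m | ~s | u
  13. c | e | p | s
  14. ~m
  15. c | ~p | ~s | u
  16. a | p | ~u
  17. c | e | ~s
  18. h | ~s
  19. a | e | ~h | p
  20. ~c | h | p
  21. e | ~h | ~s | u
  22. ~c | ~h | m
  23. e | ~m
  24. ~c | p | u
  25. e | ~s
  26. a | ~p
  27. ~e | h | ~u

h=F, a=T, e=T, m=F, s=F, p=F, u=F, c=F

Unit clause (~m) forces m = False.
Set h = False.
  then (h | ~s) forces s = False.
  then (s | ~u) forces u = False.
  then (~p | s | u) forces p = False.
  then (e | h | s) forces e = True.
  then (~c | h | p) forces c = False.
Set a = True.
All clauses satisfied.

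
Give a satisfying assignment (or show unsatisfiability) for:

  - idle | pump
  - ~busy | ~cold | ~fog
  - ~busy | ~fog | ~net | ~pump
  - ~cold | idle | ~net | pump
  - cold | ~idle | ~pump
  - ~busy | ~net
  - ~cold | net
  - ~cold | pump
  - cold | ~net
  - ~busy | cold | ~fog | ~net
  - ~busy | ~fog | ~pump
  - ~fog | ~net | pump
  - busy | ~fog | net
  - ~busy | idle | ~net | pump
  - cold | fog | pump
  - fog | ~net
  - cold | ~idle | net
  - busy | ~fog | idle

Set cold = True.
  then (~cold | net) forces net = True.
  then (~cold | pump) forces pump = True.
  then (fog | ~net) forces fog = True.
  then (~busy | ~cold | ~fog) forces busy = False.
  then (busy | ~fog | idle) forces idle = True.
All clauses satisfied.

cold = True, pump = True, net = True, fog = True, busy = False, idle = True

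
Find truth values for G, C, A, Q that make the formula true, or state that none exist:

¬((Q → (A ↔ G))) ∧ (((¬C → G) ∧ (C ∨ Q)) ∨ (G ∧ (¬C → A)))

G: True; C: True; A: False; Q: True

  ¬((Q → (A ↔ G))) = True
    Q → (A ↔ G) = False
      A ↔ G = False
  ((¬C → G) ∧ (C ∨ Q)) ∨ (G ∧ (¬C → A)) = True
    (¬C → G) ∧ (C ∨ Q) = True
      ¬C → G = True
        ¬C = False
      C ∨ Q = True
    G ∧ (¬C → A) = True
      ¬C → A = True
        ¬C = False
Both conjuncts True, so the formula holds.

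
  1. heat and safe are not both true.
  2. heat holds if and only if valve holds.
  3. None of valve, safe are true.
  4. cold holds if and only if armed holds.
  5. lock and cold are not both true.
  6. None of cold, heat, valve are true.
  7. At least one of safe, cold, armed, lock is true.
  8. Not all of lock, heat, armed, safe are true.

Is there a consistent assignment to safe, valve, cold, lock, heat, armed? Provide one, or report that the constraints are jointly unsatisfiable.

safe = False; valve = False; cold = False; lock = True; heat = False; armed = False

  (1) heat=F, safe=F — not both ✓
  (2) heat=F, valve=F — same ✓
  (3) {valve, safe}: 0 true — none ✓
  (4) cold=F, armed=F — same ✓
  (5) lock=T, cold=F — not both ✓
  (6) {cold, heat, valve}: 0 true — none ✓
  (7) {safe, cold, armed, lock}: 1 true — at least one ✓
  (8) {lock, heat, armed, safe}: 1/4 true — not all ✓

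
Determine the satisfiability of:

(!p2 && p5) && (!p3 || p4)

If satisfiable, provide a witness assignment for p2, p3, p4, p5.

p2 = False, p3 = False, p4 = True, p5 = True

  !p2 && p5 = True
    !p2 = True
  !p3 || p4 = True
    !p3 = True
Both conjuncts True, so the formula holds.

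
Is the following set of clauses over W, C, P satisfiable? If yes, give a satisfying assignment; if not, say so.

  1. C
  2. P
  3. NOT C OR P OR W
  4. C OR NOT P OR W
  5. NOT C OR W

W = True, C = True, P = True

Unit clause (C) forces C = True.
Unit clause (P) forces P = True.
In (NOT C OR W) only W is left, so W = True.
All clauses satisfied.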